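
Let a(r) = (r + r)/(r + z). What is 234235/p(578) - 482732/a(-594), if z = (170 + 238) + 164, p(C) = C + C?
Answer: -272694751/31212 ≈ -8736.9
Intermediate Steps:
p(C) = 2*C
z = 572 (z = 408 + 164 = 572)
a(r) = 2*r/(572 + r) (a(r) = (r + r)/(r + 572) = (2*r)/(572 + r) = 2*r/(572 + r))
234235/p(578) - 482732/a(-594) = 234235/((2*578)) - 482732/(2*(-594)/(572 - 594)) = 234235/1156 - 482732/(2*(-594)/(-22)) = 234235*(1/1156) - 482732/(2*(-594)*(-1/22)) = 234235/1156 - 482732/54 = 234235/1156 - 482732*1/54 = 234235/1156 - 241366/27 = -272694751/31212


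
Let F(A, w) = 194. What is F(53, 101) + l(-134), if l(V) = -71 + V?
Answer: -11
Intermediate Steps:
F(53, 101) + l(-134) = 194 + (-71 - 134) = 194 - 205 = -11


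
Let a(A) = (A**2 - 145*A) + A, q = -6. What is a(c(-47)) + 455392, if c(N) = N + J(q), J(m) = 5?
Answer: 463204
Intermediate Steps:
c(N) = 5 + N (c(N) = N + 5 = 5 + N)
a(A) = A**2 - 144*A
a(c(-47)) + 455392 = (5 - 47)*(-144 + (5 - 47)) + 455392 = -42*(-144 - 42) + 455392 = -42*(-186) + 455392 = 7812 + 455392 = 463204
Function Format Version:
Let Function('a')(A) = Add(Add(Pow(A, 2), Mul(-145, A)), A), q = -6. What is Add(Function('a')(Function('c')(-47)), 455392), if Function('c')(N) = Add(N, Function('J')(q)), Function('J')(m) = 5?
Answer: 463204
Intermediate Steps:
Function('c')(N) = Add(5, N) (Function('c')(N) = Add(N, 5) = Add(5, N))
Function('a')(A) = Add(Pow(A, 2), Mul(-144, A))
Add(Function('a')(Function('c')(-47)), 455392) = Add(Mul(Add(5, -47), Add(-144, Add(5, -47))), 455392) = Add(Mul(-42, Add(-144, -42)), 455392) = Add(Mul(-42, -186), 455392) = Add(7812, 455392) = 463204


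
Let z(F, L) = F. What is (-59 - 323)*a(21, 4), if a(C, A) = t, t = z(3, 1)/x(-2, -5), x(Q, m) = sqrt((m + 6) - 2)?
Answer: 1146*I ≈ 1146.0*I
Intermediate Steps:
x(Q, m) = sqrt(4 + m) (x(Q, m) = sqrt((6 + m) - 2) = sqrt(4 + m))
t = -3*I (t = 3/(sqrt(4 - 5)) = 3/(sqrt(-1)) = 3/I = 3*(-I) = -3*I ≈ -3.0*I)
a(C, A) = -3*I
(-59 - 323)*a(21, 4) = (-59 - 323)*(-3*I) = -(-1146)*I = 1146*I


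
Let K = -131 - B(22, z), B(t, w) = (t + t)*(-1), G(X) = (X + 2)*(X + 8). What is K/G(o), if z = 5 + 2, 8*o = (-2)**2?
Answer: -348/85 ≈ -4.0941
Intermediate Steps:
o = 1/2 (o = (1/8)*(-2)**2 = (1/8)*4 = 1/2 ≈ 0.50000)
G(X) = (2 + X)*(8 + X)
z = 7
B(t, w) = -2*t (B(t, w) = (2*t)*(-1) = -2*t)
K = -87 (K = -131 - (-2)*22 = -131 - 1*(-44) = -131 + 44 = -87)
K/G(o) = -87/(16 + (1/2)**2 + 10*(1/2)) = -87/(16 + 1/4 + 5) = -87/85/4 = -87*4/85 = -348/85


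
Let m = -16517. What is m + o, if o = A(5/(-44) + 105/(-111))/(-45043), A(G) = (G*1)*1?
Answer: -1211191674343/73330004 ≈ -16517.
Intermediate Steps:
A(G) = G (A(G) = G*1 = G)
o = 1725/73330004 (o = (5/(-44) + 105/(-111))/(-45043) = (5*(-1/44) + 105*(-1/111))*(-1/45043) = (-5/44 - 35/37)*(-1/45043) = -1725/1628*(-1/45043) = 1725/73330004 ≈ 2.3524e-5)
m + o = -16517 + 1725/73330004 = -1211191674343/73330004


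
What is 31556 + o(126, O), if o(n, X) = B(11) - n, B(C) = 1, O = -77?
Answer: 31431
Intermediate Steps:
o(n, X) = 1 - n
31556 + o(126, O) = 31556 + (1 - 1*126) = 31556 + (1 - 126) = 31556 - 125 = 31431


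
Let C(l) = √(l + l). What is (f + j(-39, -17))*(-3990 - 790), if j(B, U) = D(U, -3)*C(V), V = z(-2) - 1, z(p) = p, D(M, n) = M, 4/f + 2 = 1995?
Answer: -19120/1993 + 81260*I*√6 ≈ -9.5936 + 1.9905e+5*I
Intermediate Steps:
f = 4/1993 (f = 4/(-2 + 1995) = 4/1993 ≈ 0.0020070)
V = -3 (V = -2 - 1 = -3)
C(l) = √2*√l (C(l) = √(2*l) = √2*√l)
j(B, U) = I*U*√6 (j(B, U) = U*(√2*√(-3)) = U*(√2*(I*√3)) = U*(I*√6) = I*U*√6)
(f + j(-39, -17))*(-3990 - 790) = (4/1993 + I*(-17)*√6)*(-3990 - 790) = (4/1993 - 17*I*√6)*(-4780) = -19120/1993 + 81260*I*√6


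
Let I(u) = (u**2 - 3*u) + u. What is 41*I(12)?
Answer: 4920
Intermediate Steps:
I(u) = u**2 - 2*u
41*I(12) = 41*(12*(-2 + 12)) = 41*(12*10) = 41*120 = 4920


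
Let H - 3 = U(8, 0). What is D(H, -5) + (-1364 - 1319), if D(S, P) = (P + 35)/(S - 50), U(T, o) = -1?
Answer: -21469/8 ≈ -2683.6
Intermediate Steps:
H = 2 (H = 3 - 1 = 2)
D(S, P) = (35 + P)/(-50 + S)
D(H, -5) + (-1364 - 1319) = (35 - 5)/(-50 + 2) + (-1364 - 1319) = 30/(-48) - 2683 = -1/48*30 - 2683 = -5/8 - 2683 = -21469/8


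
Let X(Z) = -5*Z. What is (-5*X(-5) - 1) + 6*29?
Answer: 48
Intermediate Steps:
(-5*X(-5) - 1) + 6*29 = (-(-25)*(-5) - 1) + 6*29 = (-5*25 - 1) + 174 = (-125 - 1) + 174 = -126 + 174 = 48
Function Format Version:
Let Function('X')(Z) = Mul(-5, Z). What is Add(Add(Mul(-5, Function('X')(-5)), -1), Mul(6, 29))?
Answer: 48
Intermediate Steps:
Add(Add(Mul(-5, Function('X')(-5)), -1), Mul(6, 29)) = Add(Add(Mul(-5, Mul(-5, -5)), -1), Mul(6, 29)) = Add(Add(Mul(-5, 25), -1), 174) = Add(Add(-125, -1), 174) = Add(-126, 174) = 48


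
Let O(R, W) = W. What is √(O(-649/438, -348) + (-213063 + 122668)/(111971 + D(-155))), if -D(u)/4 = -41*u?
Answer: I*√2614718086793/86551 ≈ 18.683*I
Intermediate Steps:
D(u) = 164*u (D(u) = -(-164)*u = 164*u)
√(O(-649/438, -348) + (-213063 + 122668)/(111971 + D(-155))) = √(-348 + (-213063 + 122668)/(111971 + 164*(-155))) = √(-348 - 90395/(111971 - 25420)) = √(-348 - 90395/86551) = √(-30210143/86551) = I*√2614718086793/86551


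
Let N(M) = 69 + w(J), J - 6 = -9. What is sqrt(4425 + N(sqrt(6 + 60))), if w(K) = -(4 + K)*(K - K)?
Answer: sqrt(4494) ≈ 67.037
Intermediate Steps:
J = -3 (J = 6 - 9 = -3)
w(K) = 0 (w(K) = -(4 + K)*0 = -1*0 = 0)
N(M) = 69 (N(M) = 69 + 0 = 69)
sqrt(4425 + N(sqrt(6 + 60))) = sqrt(4425 + 69) = sqrt(4494)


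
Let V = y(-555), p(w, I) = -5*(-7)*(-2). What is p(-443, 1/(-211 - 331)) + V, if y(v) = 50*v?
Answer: -27820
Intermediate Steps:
p(w, I) = -70 (p(w, I) = 35*(-2) = -70)
V = -27750 (V = 50*(-555) = -27750)
p(-443, 1/(-211 - 331)) + V = -70 - 27750 = -27820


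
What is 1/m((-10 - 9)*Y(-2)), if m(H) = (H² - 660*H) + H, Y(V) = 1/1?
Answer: 1/12882 ≈ 7.7628e-5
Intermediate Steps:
Y(V) = 1
m(H) = H² - 659*H
1/m((-10 - 9)*Y(-2)) = 1/(((-10 - 9)*1)*(-659 + (-10 - 9)*1)) = 1/((-19*1)*(-659 - 19*1)) = 1/(-19*(-659 - 19)) = 1/(-19*(-678)) = 1/12882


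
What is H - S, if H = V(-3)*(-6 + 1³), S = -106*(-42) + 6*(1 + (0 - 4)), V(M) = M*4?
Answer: -4374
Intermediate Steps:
V(M) = 4*M
S = 4434 (S = 4452 + 6*(1 - 4) = 4452 + 6*(-3) = 4452 - 18 = 4434)
H = 60 (H = (4*(-3))*(-6 + 1³) = -12*(-6 + 1) = -12*(-5) = 60)
H - S = 60 - 1*4434 = 60 - 4434 = -4374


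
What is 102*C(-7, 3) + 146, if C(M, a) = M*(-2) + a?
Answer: 1880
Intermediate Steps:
C(M, a) = a - 2*M (C(M, a) = -2*M + a = a - 2*M)
102*C(-7, 3) + 146 = 102*(3 - 2*(-7)) + 146 = 102*(3 + 14) + 146 = 102*17 + 146 = 1734 + 146 = 1880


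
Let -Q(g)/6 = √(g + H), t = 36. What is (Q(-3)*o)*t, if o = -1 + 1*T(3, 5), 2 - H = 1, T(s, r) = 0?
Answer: 216*I*√2 ≈ 305.47*I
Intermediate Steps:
H = 1 (H = 2 - 1*1 = 2 - 1 = 1)
Q(g) = -6*√(1 + g) (Q(g) = -6*√(g + 1) = -6*√(1 + g))
o = -1 (o = -1 + 1*0 = -1 + 0 = -1)
(Q(-3)*o)*t = (-6*√(1 - 3)*(-1))*36 = (-6*I*√2*(-1))*36 = (6*I*√2)*36 = 216*I*√2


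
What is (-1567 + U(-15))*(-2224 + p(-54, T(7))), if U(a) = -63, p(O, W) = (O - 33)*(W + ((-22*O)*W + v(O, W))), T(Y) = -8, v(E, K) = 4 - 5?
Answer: -1345413410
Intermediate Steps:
v(E, K) = -1
p(O, W) = (-33 + O)*(-1 + W - 22*O*W) (p(O, W) = (O - 33)*(W + ((-22*O)*W - 1)) = (-33 + O)*(W + (-22*O*W - 1)) = (-33 + O)*(W + (-1 - 22*O*W)) = (-33 + O)*(-1 + W - 22*O*W))
(-1567 + U(-15))*(-2224 + p(-54, T(7))) = (-1567 - 63)*(-2224 + (33 - 1*(-54) - 33*(-8) - 22*(-8)*(-54)² + 727*(-54)*(-8))) = -1630*(-2224 + (33 + 54 + 264 - 22*(-8)*2916 + 314064)) = -1630*(-2224 + (33 + 54 + 264 + 513216 + 314064)) = -1630*(-2224 + 827631) = -1630*825407 = -1345413410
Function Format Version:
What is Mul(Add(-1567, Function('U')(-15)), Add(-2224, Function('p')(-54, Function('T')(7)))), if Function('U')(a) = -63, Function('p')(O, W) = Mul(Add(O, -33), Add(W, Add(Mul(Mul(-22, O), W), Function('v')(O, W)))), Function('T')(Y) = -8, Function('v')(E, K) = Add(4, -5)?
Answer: -1345413410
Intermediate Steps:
Function('v')(E, K) = -1
Function('p')(O, W) = Mul(Add(-33, O), Add(-1, W, Mul(-22, O, W))) (Function('p')(O, W) = Mul(Add(O, -33), Add(W, Add(Mul(Mul(-22, O), W), -1))) = Mul(Add(-33, O), Add(W, Add(Mul(-22, O, W), -1))) = Mul(Add(-33, O), Add(W, Add(-1, Mul(-22, O, W)))) = Mul(Add(-33, O), Add(-1, W, Mul(-22, O, W))))
Mul(Add(-1567, Function('U')(-15)), Add(-2224, Function('p')(-54, Function('T')(7)))) = Mul(Add(-1567, -63), Add(-2224, Add(33, Mul(-1, -54), Mul(-33, -8), Mul(-22, -8, Pow(-54, 2)), Mul(727, -54, -8)))) = Mul(-1630, Add(-2224, Add(33, 54, 264, Mul(-22, -8, 2916), 314064))) = Mul(-1630, Add(-2224, Add(33, 54, 264, 513216, 314064))) = Mul(-1630, Add(-2224, 827631)) = Mul(-1630, 825407) = -1345413410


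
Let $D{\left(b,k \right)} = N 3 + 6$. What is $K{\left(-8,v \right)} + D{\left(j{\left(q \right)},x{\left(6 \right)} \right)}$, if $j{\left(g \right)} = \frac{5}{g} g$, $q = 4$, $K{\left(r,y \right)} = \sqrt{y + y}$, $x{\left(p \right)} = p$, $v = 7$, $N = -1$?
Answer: $3 + \sqrt{14} \approx 6.7417$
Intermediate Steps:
$K{\left(r,y \right)} = \sqrt{2} \sqrt{y}$ ($K{\left(r,y \right)} = \sqrt{2 y} = \sqrt{2} \sqrt{y}$)
$j{\left(g \right)} = 5$
$D{\left(b,k \right)} = 3$ ($D{\left(b,k \right)} = \left(-1\right) 3 + 6 = -3 + 6 = 3$)
$K{\left(-8,v \right)} + D{\left(j{\left(q \right)},x{\left(6 \right)} \right)} = \sqrt{2} \sqrt{7} + 3 = \sqrt{14} + 3 = 3 + \sqrt{14}$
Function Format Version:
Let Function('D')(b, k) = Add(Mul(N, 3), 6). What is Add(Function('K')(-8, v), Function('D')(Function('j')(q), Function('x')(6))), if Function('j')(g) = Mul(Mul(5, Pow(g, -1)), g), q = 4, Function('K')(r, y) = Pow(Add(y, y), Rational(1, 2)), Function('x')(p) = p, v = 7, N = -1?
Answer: Add(3, Pow(14, Rational(1, 2))) ≈ 6.7417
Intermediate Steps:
Function('K')(r, y) = Mul(Pow(2, Rational(1, 2)), Pow(y, Rational(1, 2))) (Function('K')(r, y) = Pow(Mul(2, y), Rational(1, 2)) = Mul(Pow(2, Rational(1, 2)), Pow(y, Rational(1, 2))))
Function('j')(g) = 5
Function('D')(b, k) = 3 (Function('D')(b, k) = Add(Mul(-1, 3), 6) = Add(-3, 6) = 3)
Add(Function('K')(-8, v), Function('D')(Function('j')(q), Function('x')(6))) = Add(Mul(Pow(2, Rational(1, 2)), Pow(7, Rational(1, 2))), 3) = Add(Pow(14, Rational(1, 2)), 3) = Add(3, Pow(14, Rational(1, 2)))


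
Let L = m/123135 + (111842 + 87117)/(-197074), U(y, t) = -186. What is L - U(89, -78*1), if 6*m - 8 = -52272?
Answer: 13462176113257/72800120970 ≈ 184.92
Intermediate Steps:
m = -26132/3 (m = 4/3 + (1/6)*(-52272) = 4/3 - 8712 = -26132/3 ≈ -8710.7)
L = -78646387163/72800120970 (L = -26132/3/123135 + (111842 + 87117)/(-197074) = -26132/3*1/123135 + 198959*(-1/197074) = -26132/369405 - 198959/197074 = -78646387163/72800120970 ≈ -1.0803)
L - U(89, -78*1) = -78646387163/72800120970 - 1*(-186) = -78646387163/72800120970 + 186 = 13462176113257/72800120970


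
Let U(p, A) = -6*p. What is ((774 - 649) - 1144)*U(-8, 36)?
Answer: -48912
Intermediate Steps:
((774 - 649) - 1144)*U(-8, 36) = ((774 - 649) - 1144)*(-6*(-8)) = (125 - 1144)*48 = -1019*48 = -48912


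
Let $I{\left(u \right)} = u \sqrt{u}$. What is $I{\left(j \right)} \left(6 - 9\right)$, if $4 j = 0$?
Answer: $0$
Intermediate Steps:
$j = 0$ ($j = \frac{1}{4} \cdot 0 = 0$)
$I{\left(u \right)} = u^{\frac{3}{2}}$
$I{\left(j \right)} \left(6 - 9\right) = 0^{\frac{3}{2}} \left(6 - 9\right) = 0 \left(6 - 9\right) = 0 \left(-3\right) = 0$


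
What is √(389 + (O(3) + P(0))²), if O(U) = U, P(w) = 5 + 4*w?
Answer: √453 ≈ 21.284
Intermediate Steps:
√(389 + (O(3) + P(0))²) = √(389 + (3 + (5 + 4*0))²) = √(389 + (3 + (5 + 0))²) = √(389 + (3 + 5)²) = √(389 + 8²) = √(389 + 64) = √453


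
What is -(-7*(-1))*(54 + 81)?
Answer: -945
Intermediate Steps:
-(-7*(-1))*(54 + 81) = -7*135 = -1*945 = -945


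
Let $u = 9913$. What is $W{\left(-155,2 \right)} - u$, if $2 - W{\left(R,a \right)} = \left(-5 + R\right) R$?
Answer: $-34711$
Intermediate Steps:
$W{\left(R,a \right)} = 2 - R \left(-5 + R\right)$ ($W{\left(R,a \right)} = 2 - \left(-5 + R\right) R = 2 - R \left(-5 + R\right)$)
$W{\left(-155,2 \right)} - u = \left(2 - \left(-155\right)^{2} + 5 \left(-155\right)\right) - 9913 = \left(2 - 24025 - 775\right) - 9913 = -24798 - 9913 = -34711$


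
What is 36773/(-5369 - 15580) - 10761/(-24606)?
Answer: -75489361/57274566 ≈ -1.3180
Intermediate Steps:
36773/(-5369 - 15580) - 10761/(-24606) = 36773/(-20949) - 10761*(-1/24606) = 36773*(-1/20949) + 3587/8202 = -36773/20949 + 3587/8202 = -75489361/57274566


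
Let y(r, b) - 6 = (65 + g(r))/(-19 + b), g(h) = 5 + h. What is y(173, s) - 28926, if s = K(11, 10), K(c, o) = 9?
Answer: -289443/10 ≈ -28944.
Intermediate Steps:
s = 9
y(r, b) = 6 + (70 + r)/(-19 + b) (y(r, b) = 6 + (65 + (5 + r))/(-19 + b) = 6 + (70 + r)/(-19 + b))
y(173, s) - 28926 = (-44 + 173 + 6*9)/(-19 + 9) - 28926 = (-44 + 173 + 54)/(-10) - 28926 = -⅒*183 - 28926 = -183/10 - 28926 = -289443/10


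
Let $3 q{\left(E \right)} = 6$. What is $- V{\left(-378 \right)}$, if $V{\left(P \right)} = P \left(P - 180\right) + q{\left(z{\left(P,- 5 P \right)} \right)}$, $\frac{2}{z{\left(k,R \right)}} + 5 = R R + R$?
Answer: $-210926$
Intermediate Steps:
$z{\left(k,R \right)} = \frac{2}{-5 + R + R^{2}}$ ($z{\left(k,R \right)} = \frac{2}{-5 + \left(R R + R\right)} = \frac{2}{-5 + \left(R^{2} + R\right)} = \frac{2}{-5 + \left(R + R^{2}\right)} = \frac{2}{-5 + R + R^{2}}$)
$q{\left(E \right)} = 2$ ($q{\left(E \right)} = \frac{1}{3} \cdot 6 = 2$)
$V{\left(P \right)} = 2 + P \left(-180 + P\right)$ ($V{\left(P \right)} = P \left(P - 180\right) + 2 = P \left(-180 + P\right) + 2 = 2 + P \left(-180 + P\right)$)
$- V{\left(-378 \right)} = - (2 + \left(-378\right)^{2} - -68040) = - (2 + 142884 + 68040) = \left(-1\right) 210926 = -210926$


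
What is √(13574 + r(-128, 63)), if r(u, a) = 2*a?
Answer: 10*√137 ≈ 117.05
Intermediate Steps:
√(13574 + r(-128, 63)) = √(13574 + 2*63) = √(13574 + 126) = √13700 = 10*√137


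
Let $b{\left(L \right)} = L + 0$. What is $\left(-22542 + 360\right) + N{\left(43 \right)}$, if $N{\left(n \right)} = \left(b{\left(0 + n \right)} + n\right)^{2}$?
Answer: $-14786$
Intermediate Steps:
$b{\left(L \right)} = L$
$N{\left(n \right)} = 4 n^{2}$ ($N{\left(n \right)} = \left(\left(0 + n\right) + n\right)^{2} = \left(n + n\right)^{2} = \left(2 n\right)^{2} = 4 n^{2}$)
$\left(-22542 + 360\right) + N{\left(43 \right)} = \left(-22542 + 360\right) + 4 \cdot 43^{2} = -22182 + 4 \cdot 1849 = -22182 + 7396 = -14786$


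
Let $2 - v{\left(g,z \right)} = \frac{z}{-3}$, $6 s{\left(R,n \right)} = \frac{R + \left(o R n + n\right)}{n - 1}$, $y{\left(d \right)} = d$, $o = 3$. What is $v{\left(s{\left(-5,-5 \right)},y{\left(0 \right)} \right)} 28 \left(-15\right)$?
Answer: $-840$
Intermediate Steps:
$s{\left(R,n \right)} = \frac{R + n + 3 R n}{6 \left(-1 + n\right)}$ ($s{\left(R,n \right)} = \frac{\left(R + \left(3 R n + n\right)\right) \frac{1}{n - 1}}{6} = \frac{\left(R + \left(3 R n + n\right)\right) \frac{1}{-1 + n}}{6} = \frac{\left(R + \left(n + 3 R n\right)\right) \frac{1}{-1 + n}}{6} = \frac{\left(R + n + 3 R n\right) \frac{1}{-1 + n}}{6} = \frac{\frac{1}{-1 + n} \left(R + n + 3 R n\right)}{6} = \frac{R + n + 3 R n}{6 \left(-1 + n\right)}$)
$v{\left(g,z \right)} = 2 + \frac{z}{3}$ ($v{\left(g,z \right)} = 2 - \frac{z}{-3} = 2 - z \left(- \frac{1}{3}\right) = 2 - - \frac{z}{3} = 2 + \frac{z}{3}$)
$v{\left(s{\left(-5,-5 \right)},y{\left(0 \right)} \right)} 28 \left(-15\right) = \left(2 + \frac{1}{3} \cdot 0\right) 28 \left(-15\right) = \left(2 + 0\right) 28 \left(-15\right) = 2 \cdot 28 \left(-15\right) = 56 \left(-15\right) = -840$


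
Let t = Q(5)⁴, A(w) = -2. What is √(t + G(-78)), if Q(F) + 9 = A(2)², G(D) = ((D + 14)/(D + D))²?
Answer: √950881/39 ≈ 25.003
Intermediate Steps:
G(D) = (14 + D)²/(4*D²) (G(D) = ((14 + D)/((2*D)))² = ((14 + D)*(1/(2*D)))² = ((14 + D)/(2*D))² = (14 + D)²/(4*D²))
Q(F) = -5 (Q(F) = -9 + (-2)² = -9 + 4 = -5)
t = 625 (t = (-5)⁴ = 625)
√(t + G(-78)) = √(625 + (¼)*(14 - 78)²/(-78)²) = √(625 + (¼)*(1/6084)*(-64)²) = √(625 + (¼)*(1/6084)*4096) = √(625 + 256/1521) = √(950881/1521) = √950881/39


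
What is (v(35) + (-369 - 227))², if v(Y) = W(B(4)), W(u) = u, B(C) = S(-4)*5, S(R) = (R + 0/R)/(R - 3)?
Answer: 17239104/49 ≈ 3.5182e+5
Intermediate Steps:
S(R) = R/(-3 + R) (S(R) = (R + 0)/(-3 + R) = R/(-3 + R))
B(C) = 20/7 (B(C) = -4/(-3 - 4)*5 = -4/(-7)*5 = -4*(-⅐)*5 = (4/7)*5 = 20/7)
v(Y) = 20/7
(v(35) + (-369 - 227))² = (20/7 + (-369 - 227))² = (20/7 - 596)² = (-4152/7)² = 17239104/49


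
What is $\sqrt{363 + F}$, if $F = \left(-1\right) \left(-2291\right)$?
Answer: $\sqrt{2654} \approx 51.517$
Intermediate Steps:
$F = 2291$
$\sqrt{363 + F} = \sqrt{363 + 2291} = \sqrt{2654}$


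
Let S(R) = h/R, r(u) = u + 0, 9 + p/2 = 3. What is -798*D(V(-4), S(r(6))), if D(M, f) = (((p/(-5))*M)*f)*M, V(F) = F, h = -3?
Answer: 76608/5 ≈ 15322.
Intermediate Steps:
p = -12 (p = -18 + 2*3 = -18 + 6 = -12)
r(u) = u
S(R) = -3/R
D(M, f) = 12*f*M²/5 (D(M, f) = (((-12/(-5))*M)*f)*M = (((-12*(-⅕))*M)*f)*M = ((12*M/5)*f)*M = (12*M*f/5)*M = 12*f*M²/5)
-798*D(V(-4), S(r(6))) = -9576*(-3/6)*(-4)²/5 = -9576*(-3*⅙)*16/5 = -9576*(-1)*16/(5*2) = -798*(-96/5) = 76608/5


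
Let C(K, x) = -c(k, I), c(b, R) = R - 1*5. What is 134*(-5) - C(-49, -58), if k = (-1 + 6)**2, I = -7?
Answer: -682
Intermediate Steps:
k = 25 (k = 5**2 = 25)
c(b, R) = -5 + R (c(b, R) = R - 5 = -5 + R)
C(K, x) = 12 (C(K, x) = -(-5 - 7) = -1*(-12) = 12)
134*(-5) - C(-49, -58) = 134*(-5) - 1*12 = -670 - 12 = -682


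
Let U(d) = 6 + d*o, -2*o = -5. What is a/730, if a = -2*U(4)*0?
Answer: 0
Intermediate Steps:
o = 5/2 (o = -½*(-5) = 5/2 ≈ 2.5000)
U(d) = 6 + 5*d/2 (U(d) = 6 + d*(5/2) = 6 + 5*d/2)
a = 0 (a = -2*(6 + (5/2)*4)*0 = -2*(6 + 10)*0 = -2*16*0 = -32*0 = 0)
a/730 = 0/730 = 0*(1/730) = 0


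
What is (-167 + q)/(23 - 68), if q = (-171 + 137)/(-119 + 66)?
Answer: 2939/795 ≈ 3.6969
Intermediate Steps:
q = 34/53 (q = -34/(-53) = -34*(-1/53) = 34/53 ≈ 0.64151)
(-167 + q)/(23 - 68) = (-167 + 34/53)/(23 - 68) = -8817/53/(-45) = -8817/53*(-1/45) = 2939/795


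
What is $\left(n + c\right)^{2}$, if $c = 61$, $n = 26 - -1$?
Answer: $7744$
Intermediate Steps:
$n = 27$ ($n = 26 + 1 = 27$)
$\left(n + c\right)^{2} = \left(27 + 61\right)^{2} = 88^{2} = 7744$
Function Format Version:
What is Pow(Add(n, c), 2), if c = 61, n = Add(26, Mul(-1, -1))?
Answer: 7744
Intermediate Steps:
n = 27 (n = Add(26, 1) = 27)
Pow(Add(n, c), 2) = Pow(Add(27, 61), 2) = Pow(88, 2) = 7744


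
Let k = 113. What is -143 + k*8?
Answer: 761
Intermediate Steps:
-143 + k*8 = -143 + 113*8 = -143 + 904 = 761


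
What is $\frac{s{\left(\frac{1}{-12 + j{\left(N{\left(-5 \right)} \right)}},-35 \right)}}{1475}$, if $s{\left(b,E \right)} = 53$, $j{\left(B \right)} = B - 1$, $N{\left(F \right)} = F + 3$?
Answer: $\frac{53}{1475} \approx 0.035932$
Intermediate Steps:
$N{\left(F \right)} = 3 + F$
$j{\left(B \right)} = -1 + B$ ($j{\left(B \right)} = B - 1 = -1 + B$)
$\frac{s{\left(\frac{1}{-12 + j{\left(N{\left(-5 \right)} \right)}},-35 \right)}}{1475} = \frac{53}{1475}$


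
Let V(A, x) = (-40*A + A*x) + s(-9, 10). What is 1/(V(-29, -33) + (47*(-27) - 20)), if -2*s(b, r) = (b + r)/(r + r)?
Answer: 40/33119 ≈ 0.0012078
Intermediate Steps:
s(b, r) = -(b + r)/(4*r) (s(b, r) = -(b + r)/(2*(r + r)) = -(b + r)/(2*(2*r)) = -(b + r)*1/(2*r)/2 = -(b + r)/(4*r))
V(A, x) = -1/40 - 40*A + A*x (V(A, x) = (-40*A + A*x) + (¼)*(-1*(-9) - 1*10)/10 = (-40*A + A*x) + (¼)*(⅒)*(9 - 10) = (-40*A + A*x) + (¼)*(⅒)*(-1) = (-40*A + A*x) - 1/40 = -1/40 - 40*A + A*x)
1/(V(-29, -33) + (47*(-27) - 20)) = 1/((-1/40 - 40*(-29) - 29*(-33)) + (47*(-27) - 20)) = 1/((-1/40 + 1160 + 957) + (-1269 - 20)) = 1/(84679/40 - 1289) = 1/(33119/40) = 40/33119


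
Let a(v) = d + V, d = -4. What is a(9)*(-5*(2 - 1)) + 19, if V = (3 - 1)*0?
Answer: 39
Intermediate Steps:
V = 0 (V = 2*0 = 0)
a(v) = -4 (a(v) = -4 + 0 = -4)
a(9)*(-5*(2 - 1)) + 19 = -(-20)*(2 - 1) + 19 = -(-20) + 19 = -4*(-5) + 19 = 20 + 19 = 39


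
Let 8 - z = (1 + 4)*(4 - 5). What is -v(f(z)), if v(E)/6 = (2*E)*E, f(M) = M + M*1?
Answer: -8112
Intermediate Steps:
z = 13 (z = 8 - (1 + 4)*(4 - 5) = 8 - 5*(-1) = 8 - 1*(-5) = 8 + 5 = 13)
f(M) = 2*M (f(M) = M + M = 2*M)
v(E) = 12*E² (v(E) = 6*((2*E)*E) = 6*(2*E²) = 12*E²)
-v(f(z)) = -12*(2*13)² = -12*26² = -12*676 = -1*8112 = -8112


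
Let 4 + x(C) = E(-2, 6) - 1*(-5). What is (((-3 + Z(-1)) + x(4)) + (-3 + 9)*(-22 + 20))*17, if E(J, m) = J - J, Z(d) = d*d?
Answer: -221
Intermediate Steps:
Z(d) = d²
E(J, m) = 0
x(C) = 1 (x(C) = -4 + (0 - 1*(-5)) = -4 + (0 + 5) = -4 + 5 = 1)
(((-3 + Z(-1)) + x(4)) + (-3 + 9)*(-22 + 20))*17 = (((-3 + (-1)²) + 1) + (-3 + 9)*(-22 + 20))*17 = (((-3 + 1) + 1) + 6*(-2))*17 = ((-2 + 1) - 12)*17 = (-1 - 12)*17 = -13*17 = -221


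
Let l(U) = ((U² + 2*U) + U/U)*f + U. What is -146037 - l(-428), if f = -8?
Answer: 1313023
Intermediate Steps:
l(U) = -8 - 15*U - 8*U² (l(U) = ((U² + 2*U) + U/U)*(-8) + U = ((U² + 2*U) + 1)*(-8) + U = (1 + U² + 2*U)*(-8) + U = (-8 - 16*U - 8*U²) + U = -8 - 15*U - 8*U²)
-146037 - l(-428) = -146037 - (-8 - 15*(-428) - 8*(-428)²) = -146037 - (-8 + 6420 - 8*183184) = -146037 - (-8 + 6420 - 1465472) = -146037 - 1*(-1459060) = -146037 + 1459060 = 1313023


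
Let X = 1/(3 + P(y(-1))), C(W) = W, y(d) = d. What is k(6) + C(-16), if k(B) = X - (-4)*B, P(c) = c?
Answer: 17/2 ≈ 8.5000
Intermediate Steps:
X = 1/2 (X = 1/(3 - 1) = 1/2 ≈ 0.50000)
k(B) = 1/2 + 4*B (k(B) = 1/2 - (-4)*B = 1/2 + 4*B)
k(6) + C(-16) = (1/2 + 4*6) - 16 = (1/2 + 24) - 16 = 49/2 - 16 = 17/2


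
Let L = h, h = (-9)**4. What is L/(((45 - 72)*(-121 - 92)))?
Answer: 81/71 ≈ 1.1408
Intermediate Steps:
h = 6561
L = 6561
L/(((45 - 72)*(-121 - 92))) = 6561/(((45 - 72)*(-121 - 92))) = 6561/((-27*(-213))) = 6561/5751 = 6561*(1/5751) = 81/71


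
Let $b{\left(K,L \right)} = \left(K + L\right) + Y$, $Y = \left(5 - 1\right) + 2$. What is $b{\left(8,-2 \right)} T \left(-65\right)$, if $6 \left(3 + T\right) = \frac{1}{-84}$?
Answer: $\frac{98345}{42} \approx 2341.5$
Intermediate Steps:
$Y = 6$ ($Y = 4 + 2 = 6$)
$T = - \frac{1513}{504}$ ($T = -3 + \frac{1}{6 \left(-84\right)} = -3 + \frac{1}{6} \left(- \frac{1}{84}\right) = -3 - \frac{1}{504} = - \frac{1513}{504} \approx -3.002$)
$b{\left(K,L \right)} = 6 + K + L$ ($b{\left(K,L \right)} = \left(K + L\right) + 6 = 6 + K + L$)
$b{\left(8,-2 \right)} T \left(-65\right) = \left(6 + 8 - 2\right) \left(- \frac{1513}{504}\right) \left(-65\right) = 12 \left(- \frac{1513}{504}\right) \left(-65\right) = \left(- \frac{1513}{42}\right) \left(-65\right) = \frac{98345}{42}$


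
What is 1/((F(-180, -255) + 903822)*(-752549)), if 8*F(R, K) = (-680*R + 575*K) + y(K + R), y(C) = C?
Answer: -2/1355701219971 ≈ -1.4753e-12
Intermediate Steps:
F(R, K) = 72*K - 679*R/8 (F(R, K) = ((-680*R + 575*K) + (K + R))/8 = (-679*R + 576*K)/8 = 72*K - 679*R/8)
1/((F(-180, -255) + 903822)*(-752549)) = 1/(((72*(-255) - 679/8*(-180)) + 903822)*(-752549)) = -1/752549/((-18360 + 30555/2) + 903822) = -1/752549/(-6165/2 + 903822) = -1/752549/(1801479/2) = (2/1801479)*(-1/752549) = -2/1355701219971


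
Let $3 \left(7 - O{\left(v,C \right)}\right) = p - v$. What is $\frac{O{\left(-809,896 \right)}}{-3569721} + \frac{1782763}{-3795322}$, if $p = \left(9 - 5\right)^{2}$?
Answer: $- \frac{6362949372827}{13548240645162} \approx -0.46965$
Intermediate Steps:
$p = 16$ ($p = 4^{2} = 16$)
$O{\left(v,C \right)} = \frac{5}{3} + \frac{v}{3}$ ($O{\left(v,C \right)} = 7 - \frac{16 - v}{3} = 7 + \left(- \frac{16}{3} + \frac{v}{3}\right) = \frac{5}{3} + \frac{v}{3}$)
$\frac{O{\left(-809,896 \right)}}{-3569721} + \frac{1782763}{-3795322} = \frac{\frac{5}{3} + \frac{1}{3} \left(-809\right)}{-3569721} + \frac{1782763}{-3795322} = \left(\frac{5}{3} - \frac{809}{3}\right) \left(- \frac{1}{3569721}\right) + 1782763 \left(- \frac{1}{3795322}\right) = \left(-268\right) \left(- \frac{1}{3569721}\right) - \frac{1782763}{3795322} = \frac{268}{3569721} - \frac{1782763}{3795322} = - \frac{6362949372827}{13548240645162}$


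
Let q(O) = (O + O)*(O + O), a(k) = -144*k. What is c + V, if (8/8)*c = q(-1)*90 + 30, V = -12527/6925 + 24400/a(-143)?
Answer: 3470303626/8912475 ≈ 389.38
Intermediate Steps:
q(O) = 4*O**2 (q(O) = (2*O)*(2*O) = 4*O**2)
V = -5561624/8912475 (V = -12527/6925 + 24400/((-144*(-143))) = -12527*1/6925 + 24400/20592 = -12527/6925 + 24400*(1/20592) = -12527/6925 + 1525/1287 = -5561624/8912475 ≈ -0.62403)
c = 390 (c = (4*(-1)**2)*90 + 30 = (4*1)*90 + 30 = 4*90 + 30 = 360 + 30 = 390)
c + V = 390 - 5561624/8912475 = 3470303626/8912475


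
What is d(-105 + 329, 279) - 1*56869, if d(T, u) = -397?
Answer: -57266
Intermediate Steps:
d(-105 + 329, 279) - 1*56869 = -397 - 1*56869 = -397 - 56869 = -57266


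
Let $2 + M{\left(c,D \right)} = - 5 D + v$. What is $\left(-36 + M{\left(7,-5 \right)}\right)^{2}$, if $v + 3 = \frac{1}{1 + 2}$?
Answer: $\frac{2209}{9} \approx 245.44$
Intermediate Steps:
$v = - \frac{8}{3}$ ($v = -3 + \frac{1}{1 + 2} = -3 + \frac{1}{3} = - \frac{8}{3} \approx -2.6667$)
$M{\left(c,D \right)} = - \frac{14}{3} - 5 D$ ($M{\left(c,D \right)} = -2 - \left(\frac{8}{3} + 5 D\right) = - \frac{14}{3} - 5 D$)
$\left(-36 + M{\left(7,-5 \right)}\right)^{2} = \left(-36 - - \frac{61}{3}\right)^{2} = \left(-36 + \left(- \frac{14}{3} + 25\right)\right)^{2} = \left(-36 + \frac{61}{3}\right)^{2} = \left(- \frac{47}{3}\right)^{2} = \frac{2209}{9}$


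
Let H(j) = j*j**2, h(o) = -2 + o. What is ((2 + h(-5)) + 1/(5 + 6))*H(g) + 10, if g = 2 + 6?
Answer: -27538/11 ≈ -2503.5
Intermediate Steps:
g = 8
H(j) = j**3
((2 + h(-5)) + 1/(5 + 6))*H(g) + 10 = ((2 + (-2 - 5)) + 1/(5 + 6))*8**3 + 10 = ((2 - 7) + 1/11)*512 + 10 = (-5 + 1/11)*512 + 10 = -54/11*512 + 10 = -27648/11 + 10 = -27538/11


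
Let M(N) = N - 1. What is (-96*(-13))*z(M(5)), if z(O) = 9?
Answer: 11232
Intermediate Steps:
M(N) = -1 + N
(-96*(-13))*z(M(5)) = -96*(-13)*9 = 1248*9 = 11232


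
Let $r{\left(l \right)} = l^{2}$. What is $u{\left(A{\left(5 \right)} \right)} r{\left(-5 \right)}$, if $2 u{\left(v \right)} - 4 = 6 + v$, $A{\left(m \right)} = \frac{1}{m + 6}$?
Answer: $\frac{2775}{22} \approx 126.14$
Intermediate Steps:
$A{\left(m \right)} = \frac{1}{6 + m}$
$u{\left(v \right)} = 5 + \frac{v}{2}$ ($u{\left(v \right)} = 2 + \frac{6 + v}{2} = 2 + \left(3 + \frac{v}{2}\right) = 5 + \frac{v}{2}$)
$u{\left(A{\left(5 \right)} \right)} r{\left(-5 \right)} = \left(5 + \frac{1}{2 \left(6 + 5\right)}\right) \left(-5\right)^{2} = \left(5 + \frac{1}{2 \cdot 11}\right) 25 = \left(5 + \frac{1}{2} \cdot \frac{1}{11}\right) 25 = \left(5 + \frac{1}{22}\right) 25 = \frac{111}{22} \cdot 25 = \frac{2775}{22}$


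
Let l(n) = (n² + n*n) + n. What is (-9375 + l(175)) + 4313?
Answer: 56363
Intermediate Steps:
l(n) = n + 2*n² (l(n) = (n² + n²) + n = 2*n² + n = n + 2*n²)
(-9375 + l(175)) + 4313 = (-9375 + 175*(1 + 2*175)) + 4313 = (-9375 + 175*(1 + 350)) + 4313 = (-9375 + 175*351) + 4313 = (-9375 + 61425) + 4313 = 52050 + 4313 = 56363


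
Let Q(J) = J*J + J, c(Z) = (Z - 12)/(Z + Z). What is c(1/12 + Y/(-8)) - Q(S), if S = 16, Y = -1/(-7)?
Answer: -7989/22 ≈ -363.14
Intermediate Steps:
Y = ⅐ (Y = -1*(-⅐) = ⅐ ≈ 0.14286)
c(Z) = (-12 + Z)/(2*Z) (c(Z) = (-12 + Z)/((2*Z)) = (-12 + Z)*(1/(2*Z)) = (-12 + Z)/(2*Z))
Q(J) = J + J² (Q(J) = J² + J = J + J²)
c(1/12 + Y/(-8)) - Q(S) = (-12 + (1/12 + (⅐)/(-8)))/(2*(1/12 + (⅐)/(-8))) - 16*(1 + 16) = (-12 + (1*(1/12) + (⅐)*(-⅛)))/(2*(1*(1/12) + (⅐)*(-⅛))) - 16*17 = (-12 + (1/12 - 1/56))/(2*(1/12 - 1/56)) - 1*272 = (-12 + 11/168)/(2*(11/168)) - 272 = (½)*(168/11)*(-2005/168) - 272 = -2005/22 - 272 = -7989/22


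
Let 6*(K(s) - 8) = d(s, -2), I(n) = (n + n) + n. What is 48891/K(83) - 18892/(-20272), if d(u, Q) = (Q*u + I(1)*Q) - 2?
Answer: -11794305/5068 ≈ -2327.2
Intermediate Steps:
I(n) = 3*n (I(n) = 2*n + n = 3*n)
d(u, Q) = -2 + 3*Q + Q*u (d(u, Q) = (Q*u + (3*1)*Q) - 2 = (Q*u + 3*Q) - 2 = (3*Q + Q*u) - 2 = -2 + 3*Q + Q*u)
K(s) = 20/3 - s/3 (K(s) = 8 + (-2 + 3*(-2) - 2*s)/6 = 8 + (-2 - 6 - 2*s)/6 = 8 + (-8 - 2*s)/6 = 8 + (-4/3 - s/3) = 20/3 - s/3)
48891/K(83) - 18892/(-20272) = 48891/(20/3 - 1/3*83) - 18892/(-20272) = 48891/(20/3 - 83/3) - 18892*(-1/20272) = 48891/(-21) + 4723/5068 = 48891*(-1/21) + 4723/5068 = -16297/7 + 4723/5068 = -11794305/5068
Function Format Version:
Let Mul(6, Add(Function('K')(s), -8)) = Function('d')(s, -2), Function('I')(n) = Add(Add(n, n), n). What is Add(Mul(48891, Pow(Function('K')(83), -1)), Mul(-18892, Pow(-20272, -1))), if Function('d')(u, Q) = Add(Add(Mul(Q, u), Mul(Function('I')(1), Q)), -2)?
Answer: Rational(-11794305, 5068) ≈ -2327.2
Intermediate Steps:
Function('I')(n) = Mul(3, n) (Function('I')(n) = Add(Mul(2, n), n) = Mul(3, n))
Function('d')(u, Q) = Add(-2, Mul(3, Q), Mul(Q, u)) (Function('d')(u, Q) = Add(Add(Mul(Q, u), Mul(Mul(3, 1), Q)), -2) = Add(Add(Mul(Q, u), Mul(3, Q)), -2) = Add(Add(Mul(3, Q), Mul(Q, u)), -2) = Add(-2, Mul(3, Q), Mul(Q, u)))
Function('K')(s) = Add(Rational(20, 3), Mul(Rational(-1, 3), s)) (Function('K')(s) = Add(8, Mul(Rational(1, 6), Add(-2, Mul(3, -2), Mul(-2, s)))) = Add(8, Mul(Rational(1, 6), Add(-2, -6, Mul(-2, s)))) = Add(8, Mul(Rational(1, 6), Add(-8, Mul(-2, s)))) = Add(8, Add(Rational(-4, 3), Mul(Rational(-1, 3), s))) = Add(Rational(20, 3), Mul(Rational(-1, 3), s)))
Add(Mul(48891, Pow(Function('K')(83), -1)), Mul(-18892, Pow(-20272, -1))) = Add(Mul(48891, Pow(Add(Rational(20, 3), Mul(Rational(-1, 3), 83)), -1)), Mul(-18892, Pow(-20272, -1))) = Add(Mul(48891, Pow(Add(Rational(20, 3), Rational(-83, 3)), -1)), Mul(-18892, Rational(-1, 20272))) = Add(Mul(48891, Pow(-21, -1)), Rational(4723, 5068)) = Add(Mul(48891, Rational(-1, 21)), Rational(4723, 5068)) = Add(Rational(-16297, 7), Rational(4723, 5068)) = Rational(-11794305, 5068)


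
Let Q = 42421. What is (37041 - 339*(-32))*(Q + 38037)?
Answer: 3853053162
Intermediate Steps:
(37041 - 339*(-32))*(Q + 38037) = (37041 - 339*(-32))*(42421 + 38037) = (37041 + 10848)*80458 = 47889*80458 = 3853053162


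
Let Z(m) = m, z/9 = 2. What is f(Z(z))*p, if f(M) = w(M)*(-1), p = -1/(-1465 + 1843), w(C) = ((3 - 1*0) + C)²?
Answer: 7/6 ≈ 1.1667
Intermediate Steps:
z = 18 (z = 9*2 = 18)
w(C) = (3 + C)² (w(C) = ((3 + 0) + C)² = (3 + C)²)
p = -1/378 ≈ -0.0026455
f(M) = -(3 + M)² (f(M) = (3 + M)²*(-1) = -(3 + M)²)
f(Z(z))*p = -(3 + 18)²*(-1/378) = -1*21²*(-1/378) = -1*441*(-1/378) = -441*(-1/378) = 7/6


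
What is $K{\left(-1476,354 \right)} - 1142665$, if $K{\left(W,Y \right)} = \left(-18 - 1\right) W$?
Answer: $-1114621$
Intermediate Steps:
$K{\left(W,Y \right)} = - 19 W$
$K{\left(-1476,354 \right)} - 1142665 = \left(-19\right) \left(-1476\right) - 1142665 = 28044 - 1142665 = -1114621$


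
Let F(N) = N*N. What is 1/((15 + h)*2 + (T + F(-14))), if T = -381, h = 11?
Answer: -1/133 ≈ -0.0075188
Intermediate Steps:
F(N) = N²
1/((15 + h)*2 + (T + F(-14))) = 1/((15 + 11)*2 + (-381 + (-14)²)) = 1/(26*2 + (-381 + 196)) = 1/(52 - 185) = 1/(-133) = -1/133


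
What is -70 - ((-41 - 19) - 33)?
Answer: 23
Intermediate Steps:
-70 - ((-41 - 19) - 33) = -70 - (-60 - 33) = -70 - 1*(-93) = -70 + 93 = 23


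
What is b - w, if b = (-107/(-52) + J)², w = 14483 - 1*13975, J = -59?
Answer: 7393889/2704 ≈ 2734.4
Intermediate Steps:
w = 508 (w = 14483 - 13975 = 508)
b = 8767521/2704 (b = (-107/(-52) - 59)² = (-107*(-1/52) - 59)² = (107/52 - 59)² = (-2961/52)² = 8767521/2704 ≈ 3242.4)
b - w = 8767521/2704 - 1*508 = 8767521/2704 - 508 = 7393889/2704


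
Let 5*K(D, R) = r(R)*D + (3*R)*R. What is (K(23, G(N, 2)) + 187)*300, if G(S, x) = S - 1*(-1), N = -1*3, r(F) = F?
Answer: 54060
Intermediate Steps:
N = -3
G(S, x) = 1 + S (G(S, x) = S + 1 = 1 + S)
K(D, R) = 3*R**2/5 + D*R/5 (K(D, R) = (R*D + (3*R)*R)/5 = (D*R + 3*R**2)/5 = (3*R**2 + D*R)/5 = 3*R**2/5 + D*R/5)
(K(23, G(N, 2)) + 187)*300 = ((1 - 3)*(23 + 3*(1 - 3))/5 + 187)*300 = ((1/5)*(-2)*(23 + 3*(-2)) + 187)*300 = ((1/5)*(-2)*(23 - 6) + 187)*300 = ((1/5)*(-2)*17 + 187)*300 = (-34/5 + 187)*300 = (901/5)*300 = 54060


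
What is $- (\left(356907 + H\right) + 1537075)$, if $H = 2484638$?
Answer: $-4378620$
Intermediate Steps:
$- (\left(356907 + H\right) + 1537075) = - (\left(356907 + 2484638\right) + 1537075) = - (2841545 + 1537075) = \left(-1\right) 4378620 = -4378620$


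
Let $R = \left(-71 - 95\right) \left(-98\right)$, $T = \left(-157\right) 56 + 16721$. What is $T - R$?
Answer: $-8339$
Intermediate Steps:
$T = 7929$ ($T = -8792 + 16721 = 7929$)
$R = 16268$ ($R = \left(-166\right) \left(-98\right) = 16268$)
$T - R = 7929 - 16268 = -8339$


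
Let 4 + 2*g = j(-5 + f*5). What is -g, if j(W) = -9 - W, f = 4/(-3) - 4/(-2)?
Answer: 17/3 ≈ 5.6667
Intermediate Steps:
f = ⅔ (f = 4*(-⅓) - 4*(-½) = -4/3 + 2 = ⅔ ≈ 0.66667)
g = -17/3 (g = -2 + (-9 - (-5 + (⅔)*5))/2 = -2 + (-9 - (-5 + 10/3))/2 = -2 + (-9 - 1*(-5/3))/2 = -2 + (-9 + 5/3)/2 = -2 + (½)*(-22/3) = -2 - 11/3 = -17/3 ≈ -5.6667)
-g = -1*(-17/3) = 17/3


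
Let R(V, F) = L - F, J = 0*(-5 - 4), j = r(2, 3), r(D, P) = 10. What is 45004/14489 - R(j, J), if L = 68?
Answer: -940248/14489 ≈ -64.894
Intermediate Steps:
j = 10
J = 0 (J = 0*(-9) = 0)
R(V, F) = 68 - F
45004/14489 - R(j, J) = 45004/14489 - (68 - 1*0) = 45004*(1/14489) - (68 + 0) = 45004/14489 - 1*68 = 45004/14489 - 68 = -940248/14489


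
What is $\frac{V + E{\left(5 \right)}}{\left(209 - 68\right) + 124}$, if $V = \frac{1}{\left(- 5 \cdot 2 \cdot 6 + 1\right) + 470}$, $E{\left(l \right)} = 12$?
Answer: $\frac{4933}{108915} \approx 0.045292$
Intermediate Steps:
$V = \frac{1}{411}$ ($V = \frac{1}{\left(\left(-5\right) 12 + 1\right) + 470} = \frac{1}{\left(-60 + 1\right) + 470} = \frac{1}{-59 + 470} = \frac{1}{411} \approx 0.0024331$)
$\frac{V + E{\left(5 \right)}}{\left(209 - 68\right) + 124} = \frac{\frac{1}{411} + 12}{\left(209 - 68\right) + 124} = \frac{4933}{411 \left(\left(209 - 68\right) + 124\right)} = \frac{4933}{411 \left(141 + 124\right)} = \frac{4933}{411 \cdot 265} = \frac{4933}{411} \cdot \frac{1}{265} = \frac{4933}{108915}$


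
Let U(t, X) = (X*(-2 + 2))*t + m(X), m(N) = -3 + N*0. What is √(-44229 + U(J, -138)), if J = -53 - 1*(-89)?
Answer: 2*I*√11058 ≈ 210.31*I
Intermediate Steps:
m(N) = -3 (m(N) = -3 + 0 = -3)
J = 36 (J = -53 + 89 = 36)
U(t, X) = -3 (U(t, X) = (X*(-2 + 2))*t - 3 = (X*0)*t - 3 = 0*t - 3 = 0 - 3 = -3)
√(-44229 + U(J, -138)) = √(-44229 - 3) = √(-44232) = 2*I*√11058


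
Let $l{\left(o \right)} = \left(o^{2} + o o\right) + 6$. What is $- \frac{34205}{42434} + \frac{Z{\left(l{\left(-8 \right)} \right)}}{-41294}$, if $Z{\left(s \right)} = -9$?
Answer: $- \frac{353019841}{438067399} \approx -0.80586$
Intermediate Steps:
$l{\left(o \right)} = 6 + 2 o^{2}$ ($l{\left(o \right)} = \left(o^{2} + o^{2}\right) + 6 = 2 o^{2} + 6 = 6 + 2 o^{2}$)
$- \frac{34205}{42434} + \frac{Z{\left(l{\left(-8 \right)} \right)}}{-41294} = - \frac{34205}{42434} - \frac{9}{-41294} = \left(-34205\right) \frac{1}{42434} - - \frac{9}{41294} = - \frac{34205}{42434} + \frac{9}{41294} = - \frac{353019841}{438067399}$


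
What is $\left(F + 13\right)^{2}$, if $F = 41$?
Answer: $2916$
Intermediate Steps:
$\left(F + 13\right)^{2} = \left(41 + 13\right)^{2} = 54^{2} = 2916$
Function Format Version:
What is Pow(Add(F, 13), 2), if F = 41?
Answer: 2916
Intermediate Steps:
Pow(Add(F, 13), 2) = Pow(Add(41, 13), 2) = Pow(54, 2) = 2916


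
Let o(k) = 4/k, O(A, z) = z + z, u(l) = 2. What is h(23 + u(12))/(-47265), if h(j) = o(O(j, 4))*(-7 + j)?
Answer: -3/15755 ≈ -0.00019042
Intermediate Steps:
O(A, z) = 2*z
h(j) = -7/2 + j/2 (h(j) = (4/((2*4)))*(-7 + j) = (4/8)*(-7 + j) = (4*(1/8))*(-7 + j) = (-7 + j)/2 = -7/2 + j/2)
h(23 + u(12))/(-47265) = (-7/2 + (23 + 2)/2)/(-47265) = (-7/2 + (1/2)*25)*(-1/47265) = (-7/2 + 25/2)*(-1/47265) = 9*(-1/47265) = -3/15755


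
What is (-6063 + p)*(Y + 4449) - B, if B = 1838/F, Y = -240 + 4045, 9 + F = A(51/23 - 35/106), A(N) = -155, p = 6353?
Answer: 196281039/82 ≈ 2.3937e+6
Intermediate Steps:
F = -164 (F = -9 - 155 = -164)
Y = 3805
B = -919/82 (B = 1838/(-164) = 1838*(-1/164) = -919/82 ≈ -11.207)
(-6063 + p)*(Y + 4449) - B = (-6063 + 6353)*(3805 + 4449) - 1*(-919/82) = 290*8254 + 919/82 = 2393660 + 919/82 = 196281039/82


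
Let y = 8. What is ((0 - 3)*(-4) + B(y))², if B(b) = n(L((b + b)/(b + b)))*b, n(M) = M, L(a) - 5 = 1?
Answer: 3600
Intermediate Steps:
L(a) = 6 (L(a) = 5 + 1 = 6)
B(b) = 6*b
((0 - 3)*(-4) + B(y))² = ((0 - 3)*(-4) + 6*8)² = (-3*(-4) + 48)² = (12 + 48)² = 60² = 3600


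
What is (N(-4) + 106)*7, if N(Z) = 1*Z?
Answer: 714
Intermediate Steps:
N(Z) = Z
(N(-4) + 106)*7 = (-4 + 106)*7 = 102*7 = 714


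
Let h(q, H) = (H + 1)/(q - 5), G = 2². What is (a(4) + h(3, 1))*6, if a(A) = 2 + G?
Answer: 30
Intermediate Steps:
G = 4
h(q, H) = (1 + H)/(-5 + q)
a(A) = 6 (a(A) = 2 + 4 = 6)
(a(4) + h(3, 1))*6 = (6 + (1 + 1)/(-5 + 3))*6 = (6 + 2/(-2))*6 = (6 - ½*2)*6 = (6 - 1)*6 = 5*6 = 30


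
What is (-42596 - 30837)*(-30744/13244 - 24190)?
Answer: 840291469144/473 ≈ 1.7765e+9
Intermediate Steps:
(-42596 - 30837)*(-30744/13244 - 24190) = -73433*(-30744*1/13244 - 24190) = -73433*(-1098/473 - 24190) = -73433*(-11442968/473) = 840291469144/473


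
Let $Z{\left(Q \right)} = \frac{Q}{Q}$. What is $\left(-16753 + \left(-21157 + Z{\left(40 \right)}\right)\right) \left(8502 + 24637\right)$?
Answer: $-1256266351$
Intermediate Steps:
$Z{\left(Q \right)} = 1$
$\left(-16753 + \left(-21157 + Z{\left(40 \right)}\right)\right) \left(8502 + 24637\right) = \left(-16753 + \left(-21157 + 1\right)\right) \left(8502 + 24637\right) = \left(-16753 - 21156\right) 33139 = \left(-37909\right) 33139 = -1256266351$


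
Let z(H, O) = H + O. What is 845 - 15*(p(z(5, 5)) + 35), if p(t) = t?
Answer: 170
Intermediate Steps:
845 - 15*(p(z(5, 5)) + 35) = 845 - 15*((5 + 5) + 35) = 845 - 15*(10 + 35) = 845 - 15*45 = 845 - 675 = 170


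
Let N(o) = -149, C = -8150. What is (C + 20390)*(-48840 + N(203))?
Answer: -599625360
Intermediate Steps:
(C + 20390)*(-48840 + N(203)) = (-8150 + 20390)*(-48840 - 149) = 12240*(-48989) = -599625360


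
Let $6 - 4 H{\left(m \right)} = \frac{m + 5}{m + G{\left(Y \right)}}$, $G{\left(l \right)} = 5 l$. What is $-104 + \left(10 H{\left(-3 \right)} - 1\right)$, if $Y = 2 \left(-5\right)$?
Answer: $- \frac{4765}{53} \approx -89.906$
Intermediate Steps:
$Y = -10$
$H{\left(m \right)} = \frac{3}{2} - \frac{5 + m}{4 \left(-50 + m\right)}$ ($H{\left(m \right)} = \frac{3}{2} - \frac{\left(m + 5\right) \frac{1}{m + 5 \left(-10\right)}}{4} = \frac{3}{2} - \frac{\left(5 + m\right) \frac{1}{m - 50}}{4} = \frac{3}{2} - \frac{\left(5 + m\right) \frac{1}{-50 + m}}{4} = \frac{3}{2} - \frac{\frac{1}{-50 + m} \left(5 + m\right)}{4} = \frac{3}{2} - \frac{5 + m}{4 \left(-50 + m\right)}$)
$-104 + \left(10 H{\left(-3 \right)} - 1\right) = -104 - \left(1 - 10 \frac{5 \left(-61 - 3\right)}{4 \left(-50 - 3\right)}\right) = -104 - \left(1 - 10 \cdot \frac{5}{4} \frac{1}{-53} \left(-64\right)\right) = -104 - \left(1 - 10 \cdot \frac{5}{4} \left(- \frac{1}{53}\right) \left(-64\right)\right) = -104 + \left(10 \cdot \frac{80}{53} - 1\right) = -104 + \left(\frac{800}{53} - 1\right) = -104 + \frac{747}{53} = - \frac{4765}{53}$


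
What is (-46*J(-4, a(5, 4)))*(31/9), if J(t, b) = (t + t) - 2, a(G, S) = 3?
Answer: 14260/9 ≈ 1584.4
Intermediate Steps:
J(t, b) = -2 + 2*t (J(t, b) = 2*t - 2 = -2 + 2*t)
(-46*J(-4, a(5, 4)))*(31/9) = (-46*(-2 + 2*(-4)))*(31/9) = (-46*(-2 - 8))*(31*(⅑)) = -46*(-10)*(31/9) = 460*(31/9) = 14260/9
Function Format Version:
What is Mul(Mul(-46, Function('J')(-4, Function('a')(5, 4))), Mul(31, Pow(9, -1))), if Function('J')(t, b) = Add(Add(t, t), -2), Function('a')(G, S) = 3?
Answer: Rational(14260, 9) ≈ 1584.4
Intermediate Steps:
Function('J')(t, b) = Add(-2, Mul(2, t)) (Function('J')(t, b) = Add(Mul(2, t), -2) = Add(-2, Mul(2, t)))
Mul(Mul(-46, Function('J')(-4, Function('a')(5, 4))), Mul(31, Pow(9, -1))) = Mul(Mul(-46, Add(-2, Mul(2, -4))), Mul(31, Pow(9, -1))) = Mul(Mul(-46, Add(-2, -8)), Mul(31, Rational(1, 9))) = Mul(Mul(-46, -10), Rational(31, 9)) = Mul(460, Rational(31, 9)) = Rational(14260, 9)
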